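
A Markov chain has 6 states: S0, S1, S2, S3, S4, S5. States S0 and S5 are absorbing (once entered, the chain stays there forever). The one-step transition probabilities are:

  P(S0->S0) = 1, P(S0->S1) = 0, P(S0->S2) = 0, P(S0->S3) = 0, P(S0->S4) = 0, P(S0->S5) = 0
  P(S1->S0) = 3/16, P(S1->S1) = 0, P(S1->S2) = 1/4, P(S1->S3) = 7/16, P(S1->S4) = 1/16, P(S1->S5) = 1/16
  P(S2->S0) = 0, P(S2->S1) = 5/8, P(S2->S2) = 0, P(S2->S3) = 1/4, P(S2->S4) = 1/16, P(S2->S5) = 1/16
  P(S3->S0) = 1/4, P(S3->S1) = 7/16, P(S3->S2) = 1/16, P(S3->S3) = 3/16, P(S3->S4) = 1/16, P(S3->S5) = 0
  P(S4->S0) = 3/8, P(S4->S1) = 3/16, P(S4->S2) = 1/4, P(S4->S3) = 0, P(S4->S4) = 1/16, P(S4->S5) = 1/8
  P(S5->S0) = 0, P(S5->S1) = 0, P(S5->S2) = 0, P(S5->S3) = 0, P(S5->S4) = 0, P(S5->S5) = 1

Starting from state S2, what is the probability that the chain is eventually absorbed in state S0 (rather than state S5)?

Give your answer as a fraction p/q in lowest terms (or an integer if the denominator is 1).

Let a_i = P(absorbed in S0 | start in state i).
Boundary conditions: a_S0 = 1, a_S5 = 0.
For each transient state i, a_i = sum_j P(i->j) * a_j:
  a_S1 = 3/16*a_S0 + 0*a_S1 + 1/4*a_S2 + 7/16*a_S3 + 1/16*a_S4 + 1/16*a_S5
  a_S2 = 0*a_S0 + 5/8*a_S1 + 0*a_S2 + 1/4*a_S3 + 1/16*a_S4 + 1/16*a_S5
  a_S3 = 1/4*a_S0 + 7/16*a_S1 + 1/16*a_S2 + 3/16*a_S3 + 1/16*a_S4 + 0*a_S5
  a_S4 = 3/8*a_S0 + 3/16*a_S1 + 1/4*a_S2 + 0*a_S3 + 1/16*a_S4 + 1/8*a_S5

Substituting a_S0 = 1 and a_S5 = 0, rearrange to (I - Q) a = r where r[i] = P(i -> S0):
  [1, -1/4, -7/16, -1/16] . (a_S1, a_S2, a_S3, a_S4) = 3/16
  [-5/8, 1, -1/4, -1/16] . (a_S1, a_S2, a_S3, a_S4) = 0
  [-7/16, -1/16, 13/16, -1/16] . (a_S1, a_S2, a_S3, a_S4) = 1/4
  [-3/16, -1/4, 0, 15/16] . (a_S1, a_S2, a_S3, a_S4) = 3/8

Solving yields:
  a_S1 = 18954/23693
  a_S2 = 18045/23693
  a_S3 = 20275/23693
  a_S4 = 18080/23693

Starting state is S2, so the absorption probability is a_S2 = 18045/23693.

Answer: 18045/23693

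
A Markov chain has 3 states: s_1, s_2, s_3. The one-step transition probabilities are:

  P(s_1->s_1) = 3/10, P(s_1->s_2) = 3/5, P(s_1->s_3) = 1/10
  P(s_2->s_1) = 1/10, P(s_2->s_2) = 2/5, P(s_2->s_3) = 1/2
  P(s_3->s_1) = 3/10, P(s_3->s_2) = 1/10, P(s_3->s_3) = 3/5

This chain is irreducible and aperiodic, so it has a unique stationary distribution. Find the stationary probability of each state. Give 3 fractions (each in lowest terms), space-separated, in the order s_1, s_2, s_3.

The stationary distribution satisfies pi = pi * P, i.e.:
  pi_s_1 = 3/10*pi_s_1 + 1/10*pi_s_2 + 3/10*pi_s_3
  pi_s_2 = 3/5*pi_s_1 + 2/5*pi_s_2 + 1/10*pi_s_3
  pi_s_3 = 1/10*pi_s_1 + 1/2*pi_s_2 + 3/5*pi_s_3
with normalization: pi_s_1 + pi_s_2 + pi_s_3 = 1.

Using the first 2 balance equations plus normalization, the linear system A*pi = b is:
  [-7/10, 1/10, 3/10] . pi = 0
  [3/5, -3/5, 1/10] . pi = 0
  [1, 1, 1] . pi = 1

Solving yields:
  pi_s_1 = 19/80
  pi_s_2 = 5/16
  pi_s_3 = 9/20

Verification (pi * P):
  19/80*3/10 + 5/16*1/10 + 9/20*3/10 = 19/80 = pi_s_1  (ok)
  19/80*3/5 + 5/16*2/5 + 9/20*1/10 = 5/16 = pi_s_2  (ok)
  19/80*1/10 + 5/16*1/2 + 9/20*3/5 = 9/20 = pi_s_3  (ok)

Answer: 19/80 5/16 9/20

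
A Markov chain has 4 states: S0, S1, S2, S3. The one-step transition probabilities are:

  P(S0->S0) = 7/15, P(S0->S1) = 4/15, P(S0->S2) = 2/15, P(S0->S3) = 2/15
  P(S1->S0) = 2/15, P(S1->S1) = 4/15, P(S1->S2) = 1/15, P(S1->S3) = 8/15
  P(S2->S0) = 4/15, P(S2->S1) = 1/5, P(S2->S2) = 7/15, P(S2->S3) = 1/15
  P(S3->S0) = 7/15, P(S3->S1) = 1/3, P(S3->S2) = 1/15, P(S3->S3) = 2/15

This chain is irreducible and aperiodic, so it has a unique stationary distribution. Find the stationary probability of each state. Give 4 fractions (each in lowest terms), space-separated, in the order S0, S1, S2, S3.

The stationary distribution satisfies pi = pi * P, i.e.:
  pi_S0 = 7/15*pi_S0 + 2/15*pi_S1 + 4/15*pi_S2 + 7/15*pi_S3
  pi_S1 = 4/15*pi_S0 + 4/15*pi_S1 + 1/5*pi_S2 + 1/3*pi_S3
  pi_S2 = 2/15*pi_S0 + 1/15*pi_S1 + 7/15*pi_S2 + 1/15*pi_S3
  pi_S3 = 2/15*pi_S0 + 8/15*pi_S1 + 1/15*pi_S2 + 2/15*pi_S3
with normalization: pi_S0 + pi_S1 + pi_S2 + pi_S3 = 1.

Using the first 3 balance equations plus normalization, the linear system A*pi = b is:
  [-8/15, 2/15, 4/15, 7/15] . pi = 0
  [4/15, -11/15, 1/5, 1/3] . pi = 0
  [2/15, 1/15, -8/15, 1/15] . pi = 0
  [1, 1, 1, 1] . pi = 1

Solving yields:
  pi_S0 = 745/2153
  pi_S1 = 586/2153
  pi_S2 = 322/2153
  pi_S3 = 500/2153

Verification (pi * P):
  745/2153*7/15 + 586/2153*2/15 + 322/2153*4/15 + 500/2153*7/15 = 745/2153 = pi_S0  (ok)
  745/2153*4/15 + 586/2153*4/15 + 322/2153*1/5 + 500/2153*1/3 = 586/2153 = pi_S1  (ok)
  745/2153*2/15 + 586/2153*1/15 + 322/2153*7/15 + 500/2153*1/15 = 322/2153 = pi_S2  (ok)
  745/2153*2/15 + 586/2153*8/15 + 322/2153*1/15 + 500/2153*2/15 = 500/2153 = pi_S3  (ok)

Answer: 745/2153 586/2153 322/2153 500/2153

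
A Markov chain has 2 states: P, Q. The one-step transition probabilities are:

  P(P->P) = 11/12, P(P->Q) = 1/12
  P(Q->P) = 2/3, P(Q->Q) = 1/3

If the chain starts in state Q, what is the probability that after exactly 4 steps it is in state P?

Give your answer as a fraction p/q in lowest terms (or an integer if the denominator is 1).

Answer: 85/96

Derivation:
Computing P^4 by repeated multiplication:
P^1 =
  P: [11/12, 1/12]
  Q: [2/3, 1/3]
P^2 =
  P: [43/48, 5/48]
  Q: [5/6, 1/6]
P^3 =
  P: [57/64, 7/64]
  Q: [7/8, 1/8]
P^4 =
  P: [683/768, 85/768]
  Q: [85/96, 11/96]

(P^4)[Q -> P] = 85/96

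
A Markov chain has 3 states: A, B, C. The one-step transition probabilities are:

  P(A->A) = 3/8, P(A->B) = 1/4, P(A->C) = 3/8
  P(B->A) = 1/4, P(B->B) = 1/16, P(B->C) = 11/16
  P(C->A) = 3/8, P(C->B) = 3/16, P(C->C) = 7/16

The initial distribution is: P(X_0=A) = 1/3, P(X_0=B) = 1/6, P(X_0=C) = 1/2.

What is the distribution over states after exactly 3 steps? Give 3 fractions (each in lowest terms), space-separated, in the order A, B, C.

Answer: 2161/6144 143/768 2839/6144

Derivation:
Propagating the distribution step by step (d_{t+1} = d_t * P):
d_0 = (A=1/3, B=1/6, C=1/2)
  d_1[A] = 1/3*3/8 + 1/6*1/4 + 1/2*3/8 = 17/48
  d_1[B] = 1/3*1/4 + 1/6*1/16 + 1/2*3/16 = 3/16
  d_1[C] = 1/3*3/8 + 1/6*11/16 + 1/2*7/16 = 11/24
d_1 = (A=17/48, B=3/16, C=11/24)
  d_2[A] = 17/48*3/8 + 3/16*1/4 + 11/24*3/8 = 45/128
  d_2[B] = 17/48*1/4 + 3/16*1/16 + 11/24*3/16 = 143/768
  d_2[C] = 17/48*3/8 + 3/16*11/16 + 11/24*7/16 = 355/768
d_2 = (A=45/128, B=143/768, C=355/768)
  d_3[A] = 45/128*3/8 + 143/768*1/4 + 355/768*3/8 = 2161/6144
  d_3[B] = 45/128*1/4 + 143/768*1/16 + 355/768*3/16 = 143/768
  d_3[C] = 45/128*3/8 + 143/768*11/16 + 355/768*7/16 = 2839/6144
d_3 = (A=2161/6144, B=143/768, C=2839/6144)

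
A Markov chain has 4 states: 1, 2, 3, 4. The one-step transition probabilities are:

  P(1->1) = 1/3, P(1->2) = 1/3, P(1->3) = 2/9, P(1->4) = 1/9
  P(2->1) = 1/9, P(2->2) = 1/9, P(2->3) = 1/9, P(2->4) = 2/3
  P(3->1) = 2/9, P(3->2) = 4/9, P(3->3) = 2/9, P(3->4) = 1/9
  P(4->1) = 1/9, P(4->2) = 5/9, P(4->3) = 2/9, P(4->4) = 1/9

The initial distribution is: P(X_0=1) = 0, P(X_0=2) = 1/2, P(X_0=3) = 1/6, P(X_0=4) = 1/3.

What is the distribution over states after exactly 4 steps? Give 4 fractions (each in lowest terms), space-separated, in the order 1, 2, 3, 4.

Answer: 6629/39366 13739/39366 7279/39366 11719/39366

Derivation:
Propagating the distribution step by step (d_{t+1} = d_t * P):
d_0 = (1=0, 2=1/2, 3=1/6, 4=1/3)
  d_1[1] = 0*1/3 + 1/2*1/9 + 1/6*2/9 + 1/3*1/9 = 7/54
  d_1[2] = 0*1/3 + 1/2*1/9 + 1/6*4/9 + 1/3*5/9 = 17/54
  d_1[3] = 0*2/9 + 1/2*1/9 + 1/6*2/9 + 1/3*2/9 = 1/6
  d_1[4] = 0*1/9 + 1/2*2/3 + 1/6*1/9 + 1/3*1/9 = 7/18
d_1 = (1=7/54, 2=17/54, 3=1/6, 4=7/18)
  d_2[1] = 7/54*1/3 + 17/54*1/9 + 1/6*2/9 + 7/18*1/9 = 77/486
  d_2[2] = 7/54*1/3 + 17/54*1/9 + 1/6*4/9 + 7/18*5/9 = 179/486
  d_2[3] = 7/54*2/9 + 17/54*1/9 + 1/6*2/9 + 7/18*2/9 = 91/486
  d_2[4] = 7/54*1/9 + 17/54*2/3 + 1/6*1/9 + 7/18*1/9 = 139/486
d_2 = (1=77/486, 2=179/486, 3=91/486, 4=139/486)
  d_3[1] = 77/486*1/3 + 179/486*1/9 + 91/486*2/9 + 139/486*1/9 = 731/4374
  d_3[2] = 77/486*1/3 + 179/486*1/9 + 91/486*4/9 + 139/486*5/9 = 1469/4374
  d_3[3] = 77/486*2/9 + 179/486*1/9 + 91/486*2/9 + 139/486*2/9 = 793/4374
  d_3[4] = 77/486*1/9 + 179/486*2/3 + 91/486*1/9 + 139/486*1/9 = 1381/4374
d_3 = (1=731/4374, 2=1469/4374, 3=793/4374, 4=1381/4374)
  d_4[1] = 731/4374*1/3 + 1469/4374*1/9 + 793/4374*2/9 + 1381/4374*1/9 = 6629/39366
  d_4[2] = 731/4374*1/3 + 1469/4374*1/9 + 793/4374*4/9 + 1381/4374*5/9 = 13739/39366
  d_4[3] = 731/4374*2/9 + 1469/4374*1/9 + 793/4374*2/9 + 1381/4374*2/9 = 7279/39366
  d_4[4] = 731/4374*1/9 + 1469/4374*2/3 + 793/4374*1/9 + 1381/4374*1/9 = 11719/39366
d_4 = (1=6629/39366, 2=13739/39366, 3=7279/39366, 4=11719/39366)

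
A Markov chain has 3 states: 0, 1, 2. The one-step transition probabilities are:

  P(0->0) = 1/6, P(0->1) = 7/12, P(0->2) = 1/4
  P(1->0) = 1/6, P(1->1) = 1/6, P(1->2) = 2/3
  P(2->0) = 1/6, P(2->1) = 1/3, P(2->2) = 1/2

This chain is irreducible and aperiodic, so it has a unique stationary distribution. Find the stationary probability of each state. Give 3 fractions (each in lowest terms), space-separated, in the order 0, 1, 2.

The stationary distribution satisfies pi = pi * P, i.e.:
  pi_0 = 1/6*pi_0 + 1/6*pi_1 + 1/6*pi_2
  pi_1 = 7/12*pi_0 + 1/6*pi_1 + 1/3*pi_2
  pi_2 = 1/4*pi_0 + 2/3*pi_1 + 1/2*pi_2
with normalization: pi_0 + pi_1 + pi_2 = 1.

Using the first 2 balance equations plus normalization, the linear system A*pi = b is:
  [-5/6, 1/6, 1/6] . pi = 0
  [7/12, -5/6, 1/3] . pi = 0
  [1, 1, 1] . pi = 1

Solving yields:
  pi_0 = 1/6
  pi_1 = 9/28
  pi_2 = 43/84

Verification (pi * P):
  1/6*1/6 + 9/28*1/6 + 43/84*1/6 = 1/6 = pi_0  (ok)
  1/6*7/12 + 9/28*1/6 + 43/84*1/3 = 9/28 = pi_1  (ok)
  1/6*1/4 + 9/28*2/3 + 43/84*1/2 = 43/84 = pi_2  (ok)

Answer: 1/6 9/28 43/84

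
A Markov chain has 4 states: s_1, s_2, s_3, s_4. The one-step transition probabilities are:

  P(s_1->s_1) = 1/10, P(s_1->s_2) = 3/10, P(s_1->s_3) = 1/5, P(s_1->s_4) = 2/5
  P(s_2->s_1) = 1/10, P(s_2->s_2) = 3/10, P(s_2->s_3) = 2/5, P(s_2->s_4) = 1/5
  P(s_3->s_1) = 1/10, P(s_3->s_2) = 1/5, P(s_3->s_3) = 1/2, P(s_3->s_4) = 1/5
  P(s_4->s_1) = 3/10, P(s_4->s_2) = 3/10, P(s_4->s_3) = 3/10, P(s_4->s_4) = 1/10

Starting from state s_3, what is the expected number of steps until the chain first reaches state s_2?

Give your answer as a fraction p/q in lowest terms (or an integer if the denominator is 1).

Let h_i = expected steps to first reach s_2 from state i.
Boundary: h_s_2 = 0.
First-step equations for the other states:
  h_s_1 = 1 + 1/10*h_s_1 + 3/10*h_s_2 + 1/5*h_s_3 + 2/5*h_s_4
  h_s_3 = 1 + 1/10*h_s_1 + 1/5*h_s_2 + 1/2*h_s_3 + 1/5*h_s_4
  h_s_4 = 1 + 3/10*h_s_1 + 3/10*h_s_2 + 3/10*h_s_3 + 1/10*h_s_4

Substituting h_s_2 = 0 and rearranging gives the linear system (I - Q) h = 1:
  [9/10, -1/5, -2/5] . (h_s_1, h_s_3, h_s_4) = 1
  [-1/10, 1/2, -1/5] . (h_s_1, h_s_3, h_s_4) = 1
  [-3/10, -3/10, 9/10] . (h_s_1, h_s_3, h_s_4) = 1

Solving yields:
  h_s_1 = 310/83
  h_s_3 = 1060/249
  h_s_4 = 940/249

Starting state is s_3, so the expected hitting time is h_s_3 = 1060/249.

Answer: 1060/249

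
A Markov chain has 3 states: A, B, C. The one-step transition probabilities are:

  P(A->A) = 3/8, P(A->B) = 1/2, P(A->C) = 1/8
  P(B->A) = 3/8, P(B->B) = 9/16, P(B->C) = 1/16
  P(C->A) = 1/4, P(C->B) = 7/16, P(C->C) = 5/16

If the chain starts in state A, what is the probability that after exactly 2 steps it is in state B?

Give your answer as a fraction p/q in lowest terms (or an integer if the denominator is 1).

Answer: 67/128

Derivation:
Computing P^2 by repeated multiplication:
P^1 =
  A: [3/8, 1/2, 1/8]
  B: [3/8, 9/16, 1/16]
  C: [1/4, 7/16, 5/16]
P^2 =
  A: [23/64, 67/128, 15/128]
  B: [47/128, 17/32, 13/128]
  C: [43/128, 65/128, 5/32]

(P^2)[A -> B] = 67/128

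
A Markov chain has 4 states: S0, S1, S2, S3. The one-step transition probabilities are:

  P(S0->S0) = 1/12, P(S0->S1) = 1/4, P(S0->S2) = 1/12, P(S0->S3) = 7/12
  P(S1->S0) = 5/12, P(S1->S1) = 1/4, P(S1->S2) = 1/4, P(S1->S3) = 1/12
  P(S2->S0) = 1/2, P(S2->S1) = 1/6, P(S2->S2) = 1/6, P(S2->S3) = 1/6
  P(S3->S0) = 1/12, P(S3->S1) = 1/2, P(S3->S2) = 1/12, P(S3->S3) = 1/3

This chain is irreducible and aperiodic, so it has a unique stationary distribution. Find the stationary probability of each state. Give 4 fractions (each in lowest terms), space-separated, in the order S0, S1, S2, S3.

The stationary distribution satisfies pi = pi * P, i.e.:
  pi_S0 = 1/12*pi_S0 + 5/12*pi_S1 + 1/2*pi_S2 + 1/12*pi_S3
  pi_S1 = 1/4*pi_S0 + 1/4*pi_S1 + 1/6*pi_S2 + 1/2*pi_S3
  pi_S2 = 1/12*pi_S0 + 1/4*pi_S1 + 1/6*pi_S2 + 1/12*pi_S3
  pi_S3 = 7/12*pi_S0 + 1/12*pi_S1 + 1/6*pi_S2 + 1/3*pi_S3
with normalization: pi_S0 + pi_S1 + pi_S2 + pi_S3 = 1.

Using the first 3 balance equations plus normalization, the linear system A*pi = b is:
  [-11/12, 5/12, 1/2, 1/12] . pi = 0
  [1/4, -3/4, 1/6, 1/2] . pi = 0
  [1/12, 1/4, -5/6, 1/12] . pi = 0
  [1, 1, 1, 1] . pi = 1

Solving yields:
  pi_S0 = 278/1119
  pi_S1 = 116/373
  pi_S2 = 55/373
  pi_S3 = 328/1119

Verification (pi * P):
  278/1119*1/12 + 116/373*5/12 + 55/373*1/2 + 328/1119*1/12 = 278/1119 = pi_S0  (ok)
  278/1119*1/4 + 116/373*1/4 + 55/373*1/6 + 328/1119*1/2 = 116/373 = pi_S1  (ok)
  278/1119*1/12 + 116/373*1/4 + 55/373*1/6 + 328/1119*1/12 = 55/373 = pi_S2  (ok)
  278/1119*7/12 + 116/373*1/12 + 55/373*1/6 + 328/1119*1/3 = 328/1119 = pi_S3  (ok)

Answer: 278/1119 116/373 55/373 328/1119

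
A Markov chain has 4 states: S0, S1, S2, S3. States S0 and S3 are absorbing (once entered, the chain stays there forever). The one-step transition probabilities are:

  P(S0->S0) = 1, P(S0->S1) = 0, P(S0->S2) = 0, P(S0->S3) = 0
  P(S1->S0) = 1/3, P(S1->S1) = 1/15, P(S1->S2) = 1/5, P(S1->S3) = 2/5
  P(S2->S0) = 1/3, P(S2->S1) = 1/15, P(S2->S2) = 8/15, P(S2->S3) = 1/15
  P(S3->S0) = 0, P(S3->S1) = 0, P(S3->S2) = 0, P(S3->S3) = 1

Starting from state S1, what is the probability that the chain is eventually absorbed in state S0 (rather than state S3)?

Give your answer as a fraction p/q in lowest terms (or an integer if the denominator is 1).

Answer: 10/19

Derivation:
Let a_i = P(absorbed in S0 | start in state i).
Boundary conditions: a_S0 = 1, a_S3 = 0.
For each transient state i, a_i = sum_j P(i->j) * a_j:
  a_S1 = 1/3*a_S0 + 1/15*a_S1 + 1/5*a_S2 + 2/5*a_S3
  a_S2 = 1/3*a_S0 + 1/15*a_S1 + 8/15*a_S2 + 1/15*a_S3

Substituting a_S0 = 1 and a_S3 = 0, rearrange to (I - Q) a = r where r[i] = P(i -> S0):
  [14/15, -1/5] . (a_S1, a_S2) = 1/3
  [-1/15, 7/15] . (a_S1, a_S2) = 1/3

Solving yields:
  a_S1 = 10/19
  a_S2 = 15/19

Starting state is S1, so the absorption probability is a_S1 = 10/19.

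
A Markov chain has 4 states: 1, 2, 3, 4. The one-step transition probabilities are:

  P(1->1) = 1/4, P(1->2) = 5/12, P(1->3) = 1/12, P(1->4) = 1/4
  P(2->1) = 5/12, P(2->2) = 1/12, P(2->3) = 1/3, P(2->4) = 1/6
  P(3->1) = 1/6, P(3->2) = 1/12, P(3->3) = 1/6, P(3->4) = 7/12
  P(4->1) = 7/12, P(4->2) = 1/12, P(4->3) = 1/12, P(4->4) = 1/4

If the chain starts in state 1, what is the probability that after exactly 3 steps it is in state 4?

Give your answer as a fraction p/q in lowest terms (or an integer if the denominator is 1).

Answer: 65/216

Derivation:
Computing P^3 by repeated multiplication:
P^1 =
  1: [1/4, 5/12, 1/12, 1/4]
  2: [5/12, 1/12, 1/3, 1/6]
  3: [1/6, 1/12, 1/6, 7/12]
  4: [7/12, 1/12, 1/12, 1/4]
P^2 =
  1: [19/48, 1/6, 7/36, 35/144]
  2: [7/24, 2/9, 19/144, 17/48]
  3: [4/9, 5/36, 17/144, 43/144]
  4: [49/144, 5/18, 1/9, 13/48]
P^3 =
  1: [37/108, 31/144, 61/432, 65/216]
  2: [227/576, 13/72, 259/1728, 119/432]
  3: [209/576, 25/108, 221/1728, 5/18]
  4: [163/432, 85/432, 35/216, 19/72]

(P^3)[1 -> 4] = 65/216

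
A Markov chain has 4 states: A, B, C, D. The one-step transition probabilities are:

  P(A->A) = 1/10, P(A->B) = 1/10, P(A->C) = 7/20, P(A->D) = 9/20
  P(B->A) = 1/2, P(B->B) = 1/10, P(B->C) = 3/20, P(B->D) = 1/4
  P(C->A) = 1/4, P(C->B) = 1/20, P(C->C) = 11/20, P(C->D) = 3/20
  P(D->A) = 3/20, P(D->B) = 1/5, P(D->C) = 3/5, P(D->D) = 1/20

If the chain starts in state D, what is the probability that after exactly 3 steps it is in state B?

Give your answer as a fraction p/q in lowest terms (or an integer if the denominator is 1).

Computing P^3 by repeated multiplication:
P^1 =
  A: [1/10, 1/10, 7/20, 9/20]
  B: [1/2, 1/10, 3/20, 1/4]
  C: [1/4, 1/20, 11/20, 3/20]
  D: [3/20, 1/5, 3/5, 1/20]
P^2 =
  A: [43/200, 51/400, 41/80, 29/200]
  B: [7/40, 47/400, 169/400, 57/200]
  C: [21/100, 7/80, 39/80, 43/200]
  D: [109/400, 3/40, 177/400, 21/100]
P^3 =
  A: [1881/8000, 711/8000, 1853/4000, 851/4000]
  B: [1797/8000, 859/8000, 1929/4000, 743/4000]
  C: [1751/8000, 777/8000, 387/800, 801/4000]
  D: [331/1600, 791/8000, 119/250, 873/4000]

(P^3)[D -> B] = 791/8000

Answer: 791/8000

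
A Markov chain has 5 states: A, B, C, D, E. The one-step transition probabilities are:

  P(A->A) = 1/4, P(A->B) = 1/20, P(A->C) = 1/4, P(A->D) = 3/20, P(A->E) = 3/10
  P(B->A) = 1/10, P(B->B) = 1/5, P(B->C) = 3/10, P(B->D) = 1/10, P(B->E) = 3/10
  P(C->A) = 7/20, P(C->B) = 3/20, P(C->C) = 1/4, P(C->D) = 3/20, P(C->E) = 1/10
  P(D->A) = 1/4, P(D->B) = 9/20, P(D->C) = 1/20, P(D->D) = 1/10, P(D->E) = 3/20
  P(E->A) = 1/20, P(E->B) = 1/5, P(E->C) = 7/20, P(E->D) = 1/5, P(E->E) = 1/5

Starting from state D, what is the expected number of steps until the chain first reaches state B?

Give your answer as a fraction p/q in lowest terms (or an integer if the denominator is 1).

Answer: 728/185

Derivation:
Let h_i = expected steps to first reach B from state i.
Boundary: h_B = 0.
First-step equations for the other states:
  h_A = 1 + 1/4*h_A + 1/20*h_B + 1/4*h_C + 3/20*h_D + 3/10*h_E
  h_C = 1 + 7/20*h_A + 3/20*h_B + 1/4*h_C + 3/20*h_D + 1/10*h_E
  h_D = 1 + 1/4*h_A + 9/20*h_B + 1/20*h_C + 1/10*h_D + 3/20*h_E
  h_E = 1 + 1/20*h_A + 1/5*h_B + 7/20*h_C + 1/5*h_D + 1/5*h_E

Substituting h_B = 0 and rearranging gives the linear system (I - Q) h = 1:
  [3/4, -1/4, -3/20, -3/10] . (h_A, h_C, h_D, h_E) = 1
  [-7/20, 3/4, -3/20, -1/10] . (h_A, h_C, h_D, h_E) = 1
  [-1/4, -1/20, 9/10, -3/20] . (h_A, h_C, h_D, h_E) = 1
  [-1/20, -7/20, -1/5, 4/5] . (h_A, h_C, h_D, h_E) = 1

Solving yields:
  h_A = 1112/185
  h_C = 28/5
  h_D = 728/185
  h_E = 936/185

Starting state is D, so the expected hitting time is h_D = 728/185.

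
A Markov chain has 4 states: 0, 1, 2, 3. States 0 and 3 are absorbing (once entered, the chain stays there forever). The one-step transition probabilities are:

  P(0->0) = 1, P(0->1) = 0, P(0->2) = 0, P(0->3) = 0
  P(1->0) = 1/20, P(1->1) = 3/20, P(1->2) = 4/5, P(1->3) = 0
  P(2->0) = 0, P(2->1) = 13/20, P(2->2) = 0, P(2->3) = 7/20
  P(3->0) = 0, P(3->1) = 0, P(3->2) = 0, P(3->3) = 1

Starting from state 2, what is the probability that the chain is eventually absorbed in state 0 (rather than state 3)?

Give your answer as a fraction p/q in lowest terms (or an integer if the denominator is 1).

Let a_i = P(absorbed in 0 | start in state i).
Boundary conditions: a_0 = 1, a_3 = 0.
For each transient state i, a_i = sum_j P(i->j) * a_j:
  a_1 = 1/20*a_0 + 3/20*a_1 + 4/5*a_2 + 0*a_3
  a_2 = 0*a_0 + 13/20*a_1 + 0*a_2 + 7/20*a_3

Substituting a_0 = 1 and a_3 = 0, rearrange to (I - Q) a = r where r[i] = P(i -> 0):
  [17/20, -4/5] . (a_1, a_2) = 1/20
  [-13/20, 1] . (a_1, a_2) = 0

Solving yields:
  a_1 = 5/33
  a_2 = 13/132

Starting state is 2, so the absorption probability is a_2 = 13/132.

Answer: 13/132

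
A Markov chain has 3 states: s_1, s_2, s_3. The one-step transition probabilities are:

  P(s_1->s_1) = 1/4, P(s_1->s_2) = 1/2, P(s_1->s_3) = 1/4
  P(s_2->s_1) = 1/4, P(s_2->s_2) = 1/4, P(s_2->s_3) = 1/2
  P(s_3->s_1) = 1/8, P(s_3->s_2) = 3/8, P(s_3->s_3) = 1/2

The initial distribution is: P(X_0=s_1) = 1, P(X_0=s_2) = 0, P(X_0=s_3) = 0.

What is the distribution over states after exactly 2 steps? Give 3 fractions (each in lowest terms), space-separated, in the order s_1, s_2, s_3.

Answer: 7/32 11/32 7/16

Derivation:
Propagating the distribution step by step (d_{t+1} = d_t * P):
d_0 = (s_1=1, s_2=0, s_3=0)
  d_1[s_1] = 1*1/4 + 0*1/4 + 0*1/8 = 1/4
  d_1[s_2] = 1*1/2 + 0*1/4 + 0*3/8 = 1/2
  d_1[s_3] = 1*1/4 + 0*1/2 + 0*1/2 = 1/4
d_1 = (s_1=1/4, s_2=1/2, s_3=1/4)
  d_2[s_1] = 1/4*1/4 + 1/2*1/4 + 1/4*1/8 = 7/32
  d_2[s_2] = 1/4*1/2 + 1/2*1/4 + 1/4*3/8 = 11/32
  d_2[s_3] = 1/4*1/4 + 1/2*1/2 + 1/4*1/2 = 7/16
d_2 = (s_1=7/32, s_2=11/32, s_3=7/16)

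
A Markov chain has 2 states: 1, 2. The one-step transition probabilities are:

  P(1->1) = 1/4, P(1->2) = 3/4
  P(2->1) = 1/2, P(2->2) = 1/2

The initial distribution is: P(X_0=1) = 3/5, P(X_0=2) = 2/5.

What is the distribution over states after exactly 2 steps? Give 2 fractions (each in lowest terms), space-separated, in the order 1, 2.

Propagating the distribution step by step (d_{t+1} = d_t * P):
d_0 = (1=3/5, 2=2/5)
  d_1[1] = 3/5*1/4 + 2/5*1/2 = 7/20
  d_1[2] = 3/5*3/4 + 2/5*1/2 = 13/20
d_1 = (1=7/20, 2=13/20)
  d_2[1] = 7/20*1/4 + 13/20*1/2 = 33/80
  d_2[2] = 7/20*3/4 + 13/20*1/2 = 47/80
d_2 = (1=33/80, 2=47/80)

Answer: 33/80 47/80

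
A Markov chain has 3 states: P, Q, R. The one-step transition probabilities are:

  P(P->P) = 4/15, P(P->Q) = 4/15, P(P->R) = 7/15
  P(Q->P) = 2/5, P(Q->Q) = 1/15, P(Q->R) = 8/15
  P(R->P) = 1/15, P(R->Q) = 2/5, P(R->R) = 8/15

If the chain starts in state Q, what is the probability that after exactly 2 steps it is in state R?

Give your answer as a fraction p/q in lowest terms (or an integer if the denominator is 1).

Computing P^2 by repeated multiplication:
P^1 =
  P: [4/15, 4/15, 7/15]
  Q: [2/5, 1/15, 8/15]
  R: [1/15, 2/5, 8/15]
P^2 =
  P: [47/225, 62/225, 116/225]
  Q: [38/225, 73/225, 38/75]
  R: [16/75, 58/225, 119/225]

(P^2)[Q -> R] = 38/75

Answer: 38/75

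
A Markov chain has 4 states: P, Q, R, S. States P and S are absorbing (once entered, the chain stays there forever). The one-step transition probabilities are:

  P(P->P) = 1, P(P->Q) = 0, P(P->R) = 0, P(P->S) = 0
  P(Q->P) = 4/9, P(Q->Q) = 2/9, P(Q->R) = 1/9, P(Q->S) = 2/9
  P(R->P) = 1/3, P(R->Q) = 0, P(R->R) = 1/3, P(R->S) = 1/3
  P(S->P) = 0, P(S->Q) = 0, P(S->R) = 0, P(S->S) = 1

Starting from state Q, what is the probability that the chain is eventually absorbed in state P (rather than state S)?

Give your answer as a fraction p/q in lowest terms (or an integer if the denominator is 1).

Answer: 9/14

Derivation:
Let a_i = P(absorbed in P | start in state i).
Boundary conditions: a_P = 1, a_S = 0.
For each transient state i, a_i = sum_j P(i->j) * a_j:
  a_Q = 4/9*a_P + 2/9*a_Q + 1/9*a_R + 2/9*a_S
  a_R = 1/3*a_P + 0*a_Q + 1/3*a_R + 1/3*a_S

Substituting a_P = 1 and a_S = 0, rearrange to (I - Q) a = r where r[i] = P(i -> P):
  [7/9, -1/9] . (a_Q, a_R) = 4/9
  [0, 2/3] . (a_Q, a_R) = 1/3

Solving yields:
  a_Q = 9/14
  a_R = 1/2

Starting state is Q, so the absorption probability is a_Q = 9/14.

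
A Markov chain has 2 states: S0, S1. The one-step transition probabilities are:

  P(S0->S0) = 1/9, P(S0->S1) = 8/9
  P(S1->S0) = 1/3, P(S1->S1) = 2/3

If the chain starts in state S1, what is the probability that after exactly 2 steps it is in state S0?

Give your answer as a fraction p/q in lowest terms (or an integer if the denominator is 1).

Computing P^2 by repeated multiplication:
P^1 =
  S0: [1/9, 8/9]
  S1: [1/3, 2/3]
P^2 =
  S0: [25/81, 56/81]
  S1: [7/27, 20/27]

(P^2)[S1 -> S0] = 7/27

Answer: 7/27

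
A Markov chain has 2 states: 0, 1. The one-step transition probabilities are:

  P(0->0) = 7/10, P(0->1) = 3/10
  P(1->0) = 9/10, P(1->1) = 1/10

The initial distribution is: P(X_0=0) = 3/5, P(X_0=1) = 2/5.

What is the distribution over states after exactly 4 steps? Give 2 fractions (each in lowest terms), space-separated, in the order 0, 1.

Answer: 2343/3125 782/3125

Derivation:
Propagating the distribution step by step (d_{t+1} = d_t * P):
d_0 = (0=3/5, 1=2/5)
  d_1[0] = 3/5*7/10 + 2/5*9/10 = 39/50
  d_1[1] = 3/5*3/10 + 2/5*1/10 = 11/50
d_1 = (0=39/50, 1=11/50)
  d_2[0] = 39/50*7/10 + 11/50*9/10 = 93/125
  d_2[1] = 39/50*3/10 + 11/50*1/10 = 32/125
d_2 = (0=93/125, 1=32/125)
  d_3[0] = 93/125*7/10 + 32/125*9/10 = 939/1250
  d_3[1] = 93/125*3/10 + 32/125*1/10 = 311/1250
d_3 = (0=939/1250, 1=311/1250)
  d_4[0] = 939/1250*7/10 + 311/1250*9/10 = 2343/3125
  d_4[1] = 939/1250*3/10 + 311/1250*1/10 = 782/3125
d_4 = (0=2343/3125, 1=782/3125)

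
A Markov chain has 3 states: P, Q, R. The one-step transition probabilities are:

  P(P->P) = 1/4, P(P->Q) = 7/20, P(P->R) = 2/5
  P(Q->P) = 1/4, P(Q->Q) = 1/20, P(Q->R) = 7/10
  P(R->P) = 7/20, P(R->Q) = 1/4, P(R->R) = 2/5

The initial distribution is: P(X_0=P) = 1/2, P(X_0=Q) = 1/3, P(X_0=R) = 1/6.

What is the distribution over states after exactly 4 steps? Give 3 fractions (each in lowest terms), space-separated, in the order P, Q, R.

Propagating the distribution step by step (d_{t+1} = d_t * P):
d_0 = (P=1/2, Q=1/3, R=1/6)
  d_1[P] = 1/2*1/4 + 1/3*1/4 + 1/6*7/20 = 4/15
  d_1[Q] = 1/2*7/20 + 1/3*1/20 + 1/6*1/4 = 7/30
  d_1[R] = 1/2*2/5 + 1/3*7/10 + 1/6*2/5 = 1/2
d_1 = (P=4/15, Q=7/30, R=1/2)
  d_2[P] = 4/15*1/4 + 7/30*1/4 + 1/2*7/20 = 3/10
  d_2[Q] = 4/15*7/20 + 7/30*1/20 + 1/2*1/4 = 23/100
  d_2[R] = 4/15*2/5 + 7/30*7/10 + 1/2*2/5 = 47/100
d_2 = (P=3/10, Q=23/100, R=47/100)
  d_3[P] = 3/10*1/4 + 23/100*1/4 + 47/100*7/20 = 297/1000
  d_3[Q] = 3/10*7/20 + 23/100*1/20 + 47/100*1/4 = 117/500
  d_3[R] = 3/10*2/5 + 23/100*7/10 + 47/100*2/5 = 469/1000
d_3 = (P=297/1000, Q=117/500, R=469/1000)
  d_4[P] = 297/1000*1/4 + 117/500*1/4 + 469/1000*7/20 = 2969/10000
  d_4[Q] = 297/1000*7/20 + 117/500*1/20 + 469/1000*1/4 = 2329/10000
  d_4[R] = 297/1000*2/5 + 117/500*7/10 + 469/1000*2/5 = 2351/5000
d_4 = (P=2969/10000, Q=2329/10000, R=2351/5000)

Answer: 2969/10000 2329/10000 2351/5000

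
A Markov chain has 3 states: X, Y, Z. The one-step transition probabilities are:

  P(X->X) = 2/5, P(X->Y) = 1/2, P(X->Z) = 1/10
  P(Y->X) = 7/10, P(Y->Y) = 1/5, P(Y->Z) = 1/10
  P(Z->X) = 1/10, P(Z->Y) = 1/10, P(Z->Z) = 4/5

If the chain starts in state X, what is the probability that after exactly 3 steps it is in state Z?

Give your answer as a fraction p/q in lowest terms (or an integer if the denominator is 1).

Computing P^3 by repeated multiplication:
P^1 =
  X: [2/5, 1/2, 1/10]
  Y: [7/10, 1/5, 1/10]
  Z: [1/10, 1/10, 4/5]
P^2 =
  X: [13/25, 31/100, 17/100]
  Y: [43/100, 2/5, 17/100]
  Z: [19/100, 3/20, 33/50]
P^3 =
  X: [221/500, 339/1000, 219/1000]
  Y: [469/1000, 39/125, 219/1000]
  Z: [247/1000, 191/1000, 281/500]

(P^3)[X -> Z] = 219/1000

Answer: 219/1000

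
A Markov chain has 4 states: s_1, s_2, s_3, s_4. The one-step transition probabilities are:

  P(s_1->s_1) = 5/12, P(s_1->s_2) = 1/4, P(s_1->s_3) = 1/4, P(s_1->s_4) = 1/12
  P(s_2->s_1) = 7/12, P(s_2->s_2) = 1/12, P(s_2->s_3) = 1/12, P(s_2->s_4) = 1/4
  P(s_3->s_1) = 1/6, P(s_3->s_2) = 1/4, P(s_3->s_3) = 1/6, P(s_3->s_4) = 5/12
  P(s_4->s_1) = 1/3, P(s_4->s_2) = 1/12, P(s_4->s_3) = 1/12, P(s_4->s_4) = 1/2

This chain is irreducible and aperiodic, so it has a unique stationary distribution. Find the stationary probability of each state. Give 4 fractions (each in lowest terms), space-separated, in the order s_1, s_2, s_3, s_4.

Answer: 181/474 247/1422 38/237 202/711

Derivation:
The stationary distribution satisfies pi = pi * P, i.e.:
  pi_s_1 = 5/12*pi_s_1 + 7/12*pi_s_2 + 1/6*pi_s_3 + 1/3*pi_s_4
  pi_s_2 = 1/4*pi_s_1 + 1/12*pi_s_2 + 1/4*pi_s_3 + 1/12*pi_s_4
  pi_s_3 = 1/4*pi_s_1 + 1/12*pi_s_2 + 1/6*pi_s_3 + 1/12*pi_s_4
  pi_s_4 = 1/12*pi_s_1 + 1/4*pi_s_2 + 5/12*pi_s_3 + 1/2*pi_s_4
with normalization: pi_s_1 + pi_s_2 + pi_s_3 + pi_s_4 = 1.

Using the first 3 balance equations plus normalization, the linear system A*pi = b is:
  [-7/12, 7/12, 1/6, 1/3] . pi = 0
  [1/4, -11/12, 1/4, 1/12] . pi = 0
  [1/4, 1/12, -5/6, 1/12] . pi = 0
  [1, 1, 1, 1] . pi = 1

Solving yields:
  pi_s_1 = 181/474
  pi_s_2 = 247/1422
  pi_s_3 = 38/237
  pi_s_4 = 202/711

Verification (pi * P):
  181/474*5/12 + 247/1422*7/12 + 38/237*1/6 + 202/711*1/3 = 181/474 = pi_s_1  (ok)
  181/474*1/4 + 247/1422*1/12 + 38/237*1/4 + 202/711*1/12 = 247/1422 = pi_s_2  (ok)
  181/474*1/4 + 247/1422*1/12 + 38/237*1/6 + 202/711*1/12 = 38/237 = pi_s_3  (ok)
  181/474*1/12 + 247/1422*1/4 + 38/237*5/12 + 202/711*1/2 = 202/711 = pi_s_4  (ok)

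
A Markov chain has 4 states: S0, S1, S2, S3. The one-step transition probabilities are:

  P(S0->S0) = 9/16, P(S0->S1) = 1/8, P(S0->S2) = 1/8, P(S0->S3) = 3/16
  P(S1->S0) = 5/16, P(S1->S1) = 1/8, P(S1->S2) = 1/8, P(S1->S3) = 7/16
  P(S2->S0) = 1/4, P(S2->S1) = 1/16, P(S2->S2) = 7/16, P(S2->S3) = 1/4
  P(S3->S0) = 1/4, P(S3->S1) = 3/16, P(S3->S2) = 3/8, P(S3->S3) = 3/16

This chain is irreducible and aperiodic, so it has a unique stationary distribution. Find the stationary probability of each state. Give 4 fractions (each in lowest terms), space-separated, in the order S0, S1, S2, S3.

Answer: 1021/2724 335/2724 182/681 160/681

Derivation:
The stationary distribution satisfies pi = pi * P, i.e.:
  pi_S0 = 9/16*pi_S0 + 5/16*pi_S1 + 1/4*pi_S2 + 1/4*pi_S3
  pi_S1 = 1/8*pi_S0 + 1/8*pi_S1 + 1/16*pi_S2 + 3/16*pi_S3
  pi_S2 = 1/8*pi_S0 + 1/8*pi_S1 + 7/16*pi_S2 + 3/8*pi_S3
  pi_S3 = 3/16*pi_S0 + 7/16*pi_S1 + 1/4*pi_S2 + 3/16*pi_S3
with normalization: pi_S0 + pi_S1 + pi_S2 + pi_S3 = 1.

Using the first 3 balance equations plus normalization, the linear system A*pi = b is:
  [-7/16, 5/16, 1/4, 1/4] . pi = 0
  [1/8, -7/8, 1/16, 3/16] . pi = 0
  [1/8, 1/8, -9/16, 3/8] . pi = 0
  [1, 1, 1, 1] . pi = 1

Solving yields:
  pi_S0 = 1021/2724
  pi_S1 = 335/2724
  pi_S2 = 182/681
  pi_S3 = 160/681

Verification (pi * P):
  1021/2724*9/16 + 335/2724*5/16 + 182/681*1/4 + 160/681*1/4 = 1021/2724 = pi_S0  (ok)
  1021/2724*1/8 + 335/2724*1/8 + 182/681*1/16 + 160/681*3/16 = 335/2724 = pi_S1  (ok)
  1021/2724*1/8 + 335/2724*1/8 + 182/681*7/16 + 160/681*3/8 = 182/681 = pi_S2  (ok)
  1021/2724*3/16 + 335/2724*7/16 + 182/681*1/4 + 160/681*3/16 = 160/681 = pi_S3  (ok)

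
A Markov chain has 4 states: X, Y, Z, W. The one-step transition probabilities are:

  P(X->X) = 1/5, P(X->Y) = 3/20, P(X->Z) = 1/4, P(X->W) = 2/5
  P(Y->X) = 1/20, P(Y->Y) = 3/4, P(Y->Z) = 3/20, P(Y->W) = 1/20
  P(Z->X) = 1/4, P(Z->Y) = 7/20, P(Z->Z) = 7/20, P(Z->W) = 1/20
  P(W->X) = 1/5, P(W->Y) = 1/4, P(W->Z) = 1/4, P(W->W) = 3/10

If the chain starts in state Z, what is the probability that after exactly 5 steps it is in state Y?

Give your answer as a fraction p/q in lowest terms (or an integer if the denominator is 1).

Computing P^5 by repeated multiplication:
P^1 =
  X: [1/5, 3/20, 1/4, 2/5]
  Y: [1/20, 3/4, 3/20, 1/20]
  Z: [1/4, 7/20, 7/20, 1/20]
  W: [1/5, 1/4, 1/4, 3/10]
P^2 =
  X: [19/100, 33/100, 13/50, 11/50]
  Y: [19/200, 127/200, 19/100, 2/25]
  Z: [33/200, 87/200, 1/4, 3/20]
  W: [7/40, 19/50, 1/4, 39/200]
P^3 =
  X: [327/2000, 211/500, 243/1000, 343/2000]
  Y: [457/4000, 577/1000, 411/2000, 413/4000]
  Z: [589/4000, 119/250, 463/2000, 581/4000]
  W: [311/2000, 179/400, 237/1000, 4/25]
P^4 =
  X: [2977/20000, 9379/20000, 2321/10000, 1501/10000]
  Y: [4949/40000, 4381/8000, 4257/20000, 579/5000]
  Z: [5607/40000, 19857/40000, 4511/20000, 2757/20000]
  W: [5789/40000, 4819/10000, 4579/20000, 5777/40000]
P^5 =
  X: [11301/80000, 308/625, 45263/200000, 55849/400000]
  Y: [102799/800000, 21309/40000, 86609/400000, 97803/800000]
  Z: [109451/800000, 2027/4000, 17833/80000, 106819/800000]
  W: [11133/80000, 199749/400000, 44941/200000, 3419/25000]

(P^5)[Z -> Y] = 2027/4000

Answer: 2027/4000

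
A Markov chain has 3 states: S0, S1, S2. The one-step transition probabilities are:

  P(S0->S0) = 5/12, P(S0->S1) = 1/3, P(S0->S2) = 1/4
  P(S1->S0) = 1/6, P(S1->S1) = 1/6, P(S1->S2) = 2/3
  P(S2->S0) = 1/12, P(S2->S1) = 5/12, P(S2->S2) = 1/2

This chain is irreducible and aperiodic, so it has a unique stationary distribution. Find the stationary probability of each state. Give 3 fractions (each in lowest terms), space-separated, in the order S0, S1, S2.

The stationary distribution satisfies pi = pi * P, i.e.:
  pi_S0 = 5/12*pi_S0 + 1/6*pi_S1 + 1/12*pi_S2
  pi_S1 = 1/3*pi_S0 + 1/6*pi_S1 + 5/12*pi_S2
  pi_S2 = 1/4*pi_S0 + 2/3*pi_S1 + 1/2*pi_S2
with normalization: pi_S0 + pi_S1 + pi_S2 = 1.

Using the first 2 balance equations plus normalization, the linear system A*pi = b is:
  [-7/12, 1/6, 1/12] . pi = 0
  [1/3, -5/6, 5/12] . pi = 0
  [1, 1, 1] . pi = 1

Solving yields:
  pi_S0 = 20/121
  pi_S1 = 39/121
  pi_S2 = 62/121

Verification (pi * P):
  20/121*5/12 + 39/121*1/6 + 62/121*1/12 = 20/121 = pi_S0  (ok)
  20/121*1/3 + 39/121*1/6 + 62/121*5/12 = 39/121 = pi_S1  (ok)
  20/121*1/4 + 39/121*2/3 + 62/121*1/2 = 62/121 = pi_S2  (ok)

Answer: 20/121 39/121 62/121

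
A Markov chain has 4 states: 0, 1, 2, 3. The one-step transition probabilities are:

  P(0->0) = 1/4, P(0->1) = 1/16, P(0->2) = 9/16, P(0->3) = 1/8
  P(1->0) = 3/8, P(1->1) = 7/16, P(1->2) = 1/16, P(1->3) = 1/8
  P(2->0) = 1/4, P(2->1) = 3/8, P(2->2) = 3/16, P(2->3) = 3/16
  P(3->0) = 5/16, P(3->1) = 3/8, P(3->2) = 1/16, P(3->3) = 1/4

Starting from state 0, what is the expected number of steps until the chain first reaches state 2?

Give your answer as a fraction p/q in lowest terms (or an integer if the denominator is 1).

Let h_i = expected steps to first reach 2 from state i.
Boundary: h_2 = 0.
First-step equations for the other states:
  h_0 = 1 + 1/4*h_0 + 1/16*h_1 + 9/16*h_2 + 1/8*h_3
  h_1 = 1 + 3/8*h_0 + 7/16*h_1 + 1/16*h_2 + 1/8*h_3
  h_3 = 1 + 5/16*h_0 + 3/8*h_1 + 1/16*h_2 + 1/4*h_3

Substituting h_2 = 0 and rearranging gives the linear system (I - Q) h = 1:
  [3/4, -1/16, -1/8] . (h_0, h_1, h_3) = 1
  [-3/8, 9/16, -1/8] . (h_0, h_1, h_3) = 1
  [-5/16, -3/8, 3/4] . (h_0, h_1, h_3) = 1

Solving yields:
  h_0 = 560/227
  h_1 = 1008/227
  h_3 = 1040/227

Starting state is 0, so the expected hitting time is h_0 = 560/227.

Answer: 560/227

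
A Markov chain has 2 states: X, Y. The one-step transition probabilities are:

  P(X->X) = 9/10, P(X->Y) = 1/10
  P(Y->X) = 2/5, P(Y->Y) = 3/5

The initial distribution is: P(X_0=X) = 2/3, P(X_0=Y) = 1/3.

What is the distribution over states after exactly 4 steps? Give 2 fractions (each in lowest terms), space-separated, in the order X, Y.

Answer: 19/24 5/24

Derivation:
Propagating the distribution step by step (d_{t+1} = d_t * P):
d_0 = (X=2/3, Y=1/3)
  d_1[X] = 2/3*9/10 + 1/3*2/5 = 11/15
  d_1[Y] = 2/3*1/10 + 1/3*3/5 = 4/15
d_1 = (X=11/15, Y=4/15)
  d_2[X] = 11/15*9/10 + 4/15*2/5 = 23/30
  d_2[Y] = 11/15*1/10 + 4/15*3/5 = 7/30
d_2 = (X=23/30, Y=7/30)
  d_3[X] = 23/30*9/10 + 7/30*2/5 = 47/60
  d_3[Y] = 23/30*1/10 + 7/30*3/5 = 13/60
d_3 = (X=47/60, Y=13/60)
  d_4[X] = 47/60*9/10 + 13/60*2/5 = 19/24
  d_4[Y] = 47/60*1/10 + 13/60*3/5 = 5/24
d_4 = (X=19/24, Y=5/24)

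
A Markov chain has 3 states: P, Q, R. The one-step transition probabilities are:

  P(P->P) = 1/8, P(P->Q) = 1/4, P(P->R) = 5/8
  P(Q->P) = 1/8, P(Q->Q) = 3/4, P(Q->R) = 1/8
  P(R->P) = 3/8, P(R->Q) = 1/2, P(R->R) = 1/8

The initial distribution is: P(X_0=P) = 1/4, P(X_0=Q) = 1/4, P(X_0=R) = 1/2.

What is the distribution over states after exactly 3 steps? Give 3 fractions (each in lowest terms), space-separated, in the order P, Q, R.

Answer: 3/16 19/32 7/32

Derivation:
Propagating the distribution step by step (d_{t+1} = d_t * P):
d_0 = (P=1/4, Q=1/4, R=1/2)
  d_1[P] = 1/4*1/8 + 1/4*1/8 + 1/2*3/8 = 1/4
  d_1[Q] = 1/4*1/4 + 1/4*3/4 + 1/2*1/2 = 1/2
  d_1[R] = 1/4*5/8 + 1/4*1/8 + 1/2*1/8 = 1/4
d_1 = (P=1/4, Q=1/2, R=1/4)
  d_2[P] = 1/4*1/8 + 1/2*1/8 + 1/4*3/8 = 3/16
  d_2[Q] = 1/4*1/4 + 1/2*3/4 + 1/4*1/2 = 9/16
  d_2[R] = 1/4*5/8 + 1/2*1/8 + 1/4*1/8 = 1/4
d_2 = (P=3/16, Q=9/16, R=1/4)
  d_3[P] = 3/16*1/8 + 9/16*1/8 + 1/4*3/8 = 3/16
  d_3[Q] = 3/16*1/4 + 9/16*3/4 + 1/4*1/2 = 19/32
  d_3[R] = 3/16*5/8 + 9/16*1/8 + 1/4*1/8 = 7/32
d_3 = (P=3/16, Q=19/32, R=7/32)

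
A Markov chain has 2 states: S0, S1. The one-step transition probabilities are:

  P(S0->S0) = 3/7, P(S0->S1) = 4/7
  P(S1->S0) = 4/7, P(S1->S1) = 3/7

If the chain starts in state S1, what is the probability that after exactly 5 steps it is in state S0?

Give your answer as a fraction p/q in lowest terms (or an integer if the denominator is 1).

Computing P^5 by repeated multiplication:
P^1 =
  S0: [3/7, 4/7]
  S1: [4/7, 3/7]
P^2 =
  S0: [25/49, 24/49]
  S1: [24/49, 25/49]
P^3 =
  S0: [171/343, 172/343]
  S1: [172/343, 171/343]
P^4 =
  S0: [1201/2401, 1200/2401]
  S1: [1200/2401, 1201/2401]
P^5 =
  S0: [8403/16807, 8404/16807]
  S1: [8404/16807, 8403/16807]

(P^5)[S1 -> S0] = 8404/16807

Answer: 8404/16807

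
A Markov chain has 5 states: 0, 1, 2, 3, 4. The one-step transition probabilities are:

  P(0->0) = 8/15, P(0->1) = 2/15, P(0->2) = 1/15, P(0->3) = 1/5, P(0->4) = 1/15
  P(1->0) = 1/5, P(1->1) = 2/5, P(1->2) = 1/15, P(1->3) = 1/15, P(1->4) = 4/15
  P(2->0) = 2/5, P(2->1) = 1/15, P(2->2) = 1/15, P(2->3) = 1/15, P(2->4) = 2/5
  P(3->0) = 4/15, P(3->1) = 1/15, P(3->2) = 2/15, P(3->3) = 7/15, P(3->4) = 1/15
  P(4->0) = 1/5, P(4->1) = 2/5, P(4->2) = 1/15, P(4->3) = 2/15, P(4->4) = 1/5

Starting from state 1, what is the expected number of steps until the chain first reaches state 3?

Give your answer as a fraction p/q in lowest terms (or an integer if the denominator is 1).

Let h_i = expected steps to first reach 3 from state i.
Boundary: h_3 = 0.
First-step equations for the other states:
  h_0 = 1 + 8/15*h_0 + 2/15*h_1 + 1/15*h_2 + 1/5*h_3 + 1/15*h_4
  h_1 = 1 + 1/5*h_0 + 2/5*h_1 + 1/15*h_2 + 1/15*h_3 + 4/15*h_4
  h_2 = 1 + 2/5*h_0 + 1/15*h_1 + 1/15*h_2 + 1/15*h_3 + 2/5*h_4
  h_4 = 1 + 1/5*h_0 + 2/5*h_1 + 1/15*h_2 + 2/15*h_3 + 1/5*h_4

Substituting h_3 = 0 and rearranging gives the linear system (I - Q) h = 1:
  [7/15, -2/15, -1/15, -1/15] . (h_0, h_1, h_2, h_4) = 1
  [-1/5, 3/5, -1/15, -4/15] . (h_0, h_1, h_2, h_4) = 1
  [-2/5, -1/15, 14/15, -2/5] . (h_0, h_1, h_2, h_4) = 1
  [-1/5, -2/5, -1/15, 4/5] . (h_0, h_1, h_2, h_4) = 1

Solving yields:
  h_0 = 29475/4412
  h_1 = 9000/1103
  h_2 = 34395/4412
  h_4 = 16875/2206

Starting state is 1, so the expected hitting time is h_1 = 9000/1103.

Answer: 9000/1103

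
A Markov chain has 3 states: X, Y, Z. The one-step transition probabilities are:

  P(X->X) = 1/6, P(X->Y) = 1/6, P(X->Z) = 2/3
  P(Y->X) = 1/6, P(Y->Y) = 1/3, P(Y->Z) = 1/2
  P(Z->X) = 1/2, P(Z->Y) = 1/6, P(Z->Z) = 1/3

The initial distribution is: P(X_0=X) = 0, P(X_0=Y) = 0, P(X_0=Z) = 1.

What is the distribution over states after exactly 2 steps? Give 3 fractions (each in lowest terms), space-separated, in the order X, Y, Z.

Answer: 5/18 7/36 19/36

Derivation:
Propagating the distribution step by step (d_{t+1} = d_t * P):
d_0 = (X=0, Y=0, Z=1)
  d_1[X] = 0*1/6 + 0*1/6 + 1*1/2 = 1/2
  d_1[Y] = 0*1/6 + 0*1/3 + 1*1/6 = 1/6
  d_1[Z] = 0*2/3 + 0*1/2 + 1*1/3 = 1/3
d_1 = (X=1/2, Y=1/6, Z=1/3)
  d_2[X] = 1/2*1/6 + 1/6*1/6 + 1/3*1/2 = 5/18
  d_2[Y] = 1/2*1/6 + 1/6*1/3 + 1/3*1/6 = 7/36
  d_2[Z] = 1/2*2/3 + 1/6*1/2 + 1/3*1/3 = 19/36
d_2 = (X=5/18, Y=7/36, Z=19/36)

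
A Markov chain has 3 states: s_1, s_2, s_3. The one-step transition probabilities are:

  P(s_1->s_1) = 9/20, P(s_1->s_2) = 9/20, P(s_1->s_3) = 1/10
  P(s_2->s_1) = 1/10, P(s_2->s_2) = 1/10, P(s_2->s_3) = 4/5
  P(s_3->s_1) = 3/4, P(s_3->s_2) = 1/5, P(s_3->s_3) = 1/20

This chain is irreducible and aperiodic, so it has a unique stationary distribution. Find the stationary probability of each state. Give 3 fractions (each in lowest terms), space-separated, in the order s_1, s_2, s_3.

The stationary distribution satisfies pi = pi * P, i.e.:
  pi_s_1 = 9/20*pi_s_1 + 1/10*pi_s_2 + 3/4*pi_s_3
  pi_s_2 = 9/20*pi_s_1 + 1/10*pi_s_2 + 1/5*pi_s_3
  pi_s_3 = 1/10*pi_s_1 + 4/5*pi_s_2 + 1/20*pi_s_3
with normalization: pi_s_1 + pi_s_2 + pi_s_3 = 1.

Using the first 2 balance equations plus normalization, the linear system A*pi = b is:
  [-11/20, 1/10, 3/4] . pi = 0
  [9/20, -9/10, 1/5] . pi = 0
  [1, 1, 1] . pi = 1

Solving yields:
  pi_s_1 = 278/637
  pi_s_2 = 179/637
  pi_s_3 = 180/637

Verification (pi * P):
  278/637*9/20 + 179/637*1/10 + 180/637*3/4 = 278/637 = pi_s_1  (ok)
  278/637*9/20 + 179/637*1/10 + 180/637*1/5 = 179/637 = pi_s_2  (ok)
  278/637*1/10 + 179/637*4/5 + 180/637*1/20 = 180/637 = pi_s_3  (ok)

Answer: 278/637 179/637 180/637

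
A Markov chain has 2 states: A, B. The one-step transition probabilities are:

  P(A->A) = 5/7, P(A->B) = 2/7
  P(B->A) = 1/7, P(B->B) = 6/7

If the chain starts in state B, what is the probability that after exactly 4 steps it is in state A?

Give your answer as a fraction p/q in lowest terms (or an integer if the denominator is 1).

Computing P^4 by repeated multiplication:
P^1 =
  A: [5/7, 2/7]
  B: [1/7, 6/7]
P^2 =
  A: [27/49, 22/49]
  B: [11/49, 38/49]
P^3 =
  A: [157/343, 186/343]
  B: [93/343, 250/343]
P^4 =
  A: [971/2401, 1430/2401]
  B: [715/2401, 1686/2401]

(P^4)[B -> A] = 715/2401

Answer: 715/2401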